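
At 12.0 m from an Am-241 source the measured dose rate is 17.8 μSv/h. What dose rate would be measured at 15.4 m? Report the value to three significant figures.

Using I₁d₁² = I₂d₂², scaling from 12.0 m to 15.4 m:
(12.0/15.4)² = 0.6072, so 17.8 × 0.6072 = 10.81 μSv/h.

10.8 μSv/h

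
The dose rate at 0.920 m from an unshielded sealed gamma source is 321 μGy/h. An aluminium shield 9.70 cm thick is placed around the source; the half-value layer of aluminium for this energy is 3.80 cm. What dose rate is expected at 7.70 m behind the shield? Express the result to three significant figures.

Distance alone: 321 × (0.920/7.70)² = 321 × 0.01428 = 4.584 μGy/h.
Shield: 9.70/3.80 = 2.553 half-value layers → attenuation 2^(−2.553) = 0.1704.
Combined: 4.584 × 0.1704 = 0.7811 μGy/h.

0.781 μGy/h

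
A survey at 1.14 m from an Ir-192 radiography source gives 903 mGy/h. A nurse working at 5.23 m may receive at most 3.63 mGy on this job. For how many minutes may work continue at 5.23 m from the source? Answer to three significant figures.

Since intensity falls as 1/r², rate at 5.23 m:
(1.14/5.23)² = 0.04751, so 903 × 0.04751 = 42.90 mGy/h.
Stay time = 3.63 mGy ÷ 42.90 mGy/h = 0.08462 h = 5.077 min.

5.08 min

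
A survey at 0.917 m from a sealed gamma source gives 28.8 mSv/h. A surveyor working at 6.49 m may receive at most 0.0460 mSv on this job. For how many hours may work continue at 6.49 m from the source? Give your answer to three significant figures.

Since intensity falls as 1/r², rate at 6.49 m:
28.8 × (0.917/6.49)² = 28.8 × 0.01996 = 0.5748 mSv/h.
Stay time = 0.0460 mSv ÷ 0.5748 mSv/h = 0.08003 h.

0.0800 h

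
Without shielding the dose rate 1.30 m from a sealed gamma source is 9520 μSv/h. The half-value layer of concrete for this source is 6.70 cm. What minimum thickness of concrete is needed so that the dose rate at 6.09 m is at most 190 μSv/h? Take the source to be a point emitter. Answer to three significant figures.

7.98 cm

At 6.09 m, distance alone gives (1.30/6.09)² = 0.04557, so 9520 × 0.04557 = 433.8 μSv/h.
Further attenuation needed: 433.8/190 = 2.283.
n = log₂(2.283) = 1.191 half-value layers.
Thickness = 1.191 × 6.70 cm = 7.980 cm.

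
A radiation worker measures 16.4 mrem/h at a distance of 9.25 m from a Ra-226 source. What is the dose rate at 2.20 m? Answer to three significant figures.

By the inverse-square law, the rate at 2.20 m is
16.4 × (9.25/2.20)² = 16.4 × 17.68 = 290.0 mrem/h.

290 mrem/h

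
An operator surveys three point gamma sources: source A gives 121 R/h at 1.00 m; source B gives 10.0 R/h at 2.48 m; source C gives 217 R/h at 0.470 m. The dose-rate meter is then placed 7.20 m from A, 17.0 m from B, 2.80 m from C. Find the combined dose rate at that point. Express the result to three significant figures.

8.66 R/h

Each source contributes Iᵢ·(dᵢ/rᵢ)²; contributions add.
A: 121 × (1.00/7.20)² = 2.334 R/h
B: 10.0 × (2.48/17.0)² = 0.2128 R/h
C: 217 × (0.470/2.80)² = 6.114 R/h
Total = 2.334 + 0.2128 + 6.114 = 8.661 R/h.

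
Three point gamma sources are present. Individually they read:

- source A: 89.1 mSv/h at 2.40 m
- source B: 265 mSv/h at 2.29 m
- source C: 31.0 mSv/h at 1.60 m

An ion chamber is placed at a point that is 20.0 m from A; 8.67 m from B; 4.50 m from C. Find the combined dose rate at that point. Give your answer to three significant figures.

Each source contributes Iᵢ·(dᵢ/rᵢ)²; contributions add.
A: 89.1 × (2.40/20.0)² = 1.283 mSv/h
B: 265 × (2.29/8.67)² = 18.49 mSv/h
C: 31.0 × (1.60/4.50)² = 3.919 mSv/h
Total = 1.283 + 18.49 + 3.919 = 23.69 mSv/h.

23.7 mSv/h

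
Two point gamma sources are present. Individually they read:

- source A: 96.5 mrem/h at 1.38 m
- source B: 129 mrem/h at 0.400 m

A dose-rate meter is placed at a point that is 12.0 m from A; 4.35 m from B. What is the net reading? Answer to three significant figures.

By superposition, sum each source's inverse-square contribution:
A: 96.5 × (1.38/12.0)² = 1.276 mrem/h
B: 129 × (0.400/4.35)² = 1.091 mrem/h
Total = 1.276 + 1.091 = 2.367 mrem/h.

2.37 mrem/h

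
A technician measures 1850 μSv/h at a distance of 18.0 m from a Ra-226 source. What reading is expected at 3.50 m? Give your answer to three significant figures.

By the inverse-square law, the rate at 3.50 m is
(18.0/3.50)² = 26.45, so 1850 × 26.45 = 48930 μSv/h.

48900 μSv/h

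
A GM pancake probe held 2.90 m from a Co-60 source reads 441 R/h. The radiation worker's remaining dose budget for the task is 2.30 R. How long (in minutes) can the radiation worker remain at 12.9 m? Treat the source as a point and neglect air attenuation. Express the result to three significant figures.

6.19 min

By the inverse-square law, rate at 12.9 m:
441 × (2.90/12.9)² = 441 × 0.05054 = 22.29 R/h.
Stay time = 2.30 R ÷ 22.29 R/h = 0.1032 h = 6.192 min.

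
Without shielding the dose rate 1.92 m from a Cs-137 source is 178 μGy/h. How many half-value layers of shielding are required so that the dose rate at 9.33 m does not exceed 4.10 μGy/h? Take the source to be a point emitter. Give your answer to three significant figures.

0.879 half-value layers

At 9.33 m, distance alone gives 178 × (1.92/9.33)² = 178 × 0.04235 = 7.538 μGy/h.
Further attenuation needed: 7.538/4.10 = 1.839.
n = log₂(1.839) = 0.8789 half-value layers.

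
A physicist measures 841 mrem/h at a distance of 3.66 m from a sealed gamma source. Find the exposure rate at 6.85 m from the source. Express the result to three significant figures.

240 mrem/h

Applying the 1/r² law, the rate at 6.85 m is
841 × (3.66/6.85)² = 841 × 0.2855 = 240.1 mrem/h.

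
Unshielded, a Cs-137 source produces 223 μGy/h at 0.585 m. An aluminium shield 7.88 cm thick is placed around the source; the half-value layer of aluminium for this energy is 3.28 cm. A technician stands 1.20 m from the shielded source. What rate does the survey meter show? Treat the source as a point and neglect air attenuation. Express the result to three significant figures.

10.0 μGy/h

Distance alone: 223 × (0.585/1.20)² = 223 × 0.2377 = 53.01 μGy/h.
Shield: 7.88/3.28 = 2.402 half-value layers → attenuation 2^(−2.402) = 0.1892.
Combined: 53.01 × 0.1892 = 10.03 μGy/h.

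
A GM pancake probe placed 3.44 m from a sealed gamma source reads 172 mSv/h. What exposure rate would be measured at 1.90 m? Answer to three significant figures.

Applying the 1/r² law, scaling from 3.44 m to 1.90 m:
172 × (3.44/1.90)² = 172 × 3.278 = 563.8 mSv/h.

564 mSv/h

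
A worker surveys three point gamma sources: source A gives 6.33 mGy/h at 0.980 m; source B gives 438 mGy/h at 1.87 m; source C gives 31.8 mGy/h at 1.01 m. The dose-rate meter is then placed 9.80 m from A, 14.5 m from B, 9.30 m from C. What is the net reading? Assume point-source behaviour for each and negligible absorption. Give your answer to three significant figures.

7.72 mGy/h

By superposition, sum each source's inverse-square contribution:
A: 6.33 × (0.980/9.80)² = 0.06330 mGy/h
B: 438 × (1.87/14.5)² = 7.285 mGy/h
C: 31.8 × (1.01/9.30)² = 0.3751 mGy/h
Total = 0.06330 + 7.285 + 0.3751 = 7.723 mGy/h.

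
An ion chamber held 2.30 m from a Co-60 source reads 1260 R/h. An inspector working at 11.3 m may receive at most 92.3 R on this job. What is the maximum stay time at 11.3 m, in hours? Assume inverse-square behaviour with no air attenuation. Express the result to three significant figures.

1.77 h

Applying the 1/r² law, rate at 11.3 m:
1260 × (2.30/11.3)² = 1260 × 0.04143 = 52.20 R/h.
Stay time = 92.3 R ÷ 52.20 R/h = 1.768 h.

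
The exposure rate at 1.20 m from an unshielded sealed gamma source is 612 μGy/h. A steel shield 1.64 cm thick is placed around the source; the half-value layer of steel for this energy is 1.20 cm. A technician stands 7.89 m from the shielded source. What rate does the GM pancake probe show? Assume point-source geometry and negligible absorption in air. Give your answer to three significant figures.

5.49 μGy/h

Distance alone: (1.20/7.89)² = 0.02313, so 612 × 0.02313 = 14.16 μGy/h.
Shield: 1.64/1.20 = 1.367 half-value layers → attenuation 2^(−1.367) = 0.3877.
Combined: 14.16 × 0.3877 = 5.490 μGy/h.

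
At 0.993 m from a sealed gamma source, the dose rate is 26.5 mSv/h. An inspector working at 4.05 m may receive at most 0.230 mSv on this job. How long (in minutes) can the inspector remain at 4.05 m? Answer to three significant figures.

8.66 min

Applying the 1/r² law, rate at 4.05 m:
(0.993/4.05)² = 0.06012, so 26.5 × 0.06012 = 1.593 mSv/h.
Stay time = 0.230 mSv ÷ 1.593 mSv/h = 0.1444 h = 8.664 min.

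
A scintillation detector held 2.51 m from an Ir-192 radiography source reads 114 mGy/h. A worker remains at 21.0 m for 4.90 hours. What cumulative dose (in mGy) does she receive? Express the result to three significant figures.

7.98 mGy

By the inverse-square law, rate at 21.0 m:
114 × (2.51/21.0)² = 114 × 0.01429 = 1.629 mGy/h.
Dose = rate × time = 1.629 mGy/h × 4.900 h = 7.982 mGy.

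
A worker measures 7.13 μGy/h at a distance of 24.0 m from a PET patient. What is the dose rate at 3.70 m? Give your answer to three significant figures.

300 μGy/h

Since intensity falls as 1/r², the rate at 3.70 m is
(24.0/3.70)² = 42.07, so 7.13 × 42.07 = 300.0 μGy/h.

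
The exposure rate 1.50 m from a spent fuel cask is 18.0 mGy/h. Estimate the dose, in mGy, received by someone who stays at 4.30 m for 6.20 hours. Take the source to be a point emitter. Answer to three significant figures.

13.6 mGy

Applying the 1/r² law, rate at 4.30 m:
(1.50/4.30)² = 0.1217, so 18.0 × 0.1217 = 2.191 mGy/h.
Dose = rate × time = 2.191 mGy/h × 6.200 h = 13.58 mGy.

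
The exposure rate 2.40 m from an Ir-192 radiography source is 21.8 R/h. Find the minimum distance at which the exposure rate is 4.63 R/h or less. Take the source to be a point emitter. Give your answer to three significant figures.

5.21 m

Since intensity falls as 1/r², d₂ = d₁·√(I₁/I₂).
I₁/I₂ = 21.8/4.63 = 4.708, so d₂ = 2.40 × √4.708 = 5.208 m.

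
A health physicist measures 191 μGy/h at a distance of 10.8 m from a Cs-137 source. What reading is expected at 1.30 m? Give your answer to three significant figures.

13200 μGy/h

Using I₁d₁² = I₂d₂², the rate at 1.30 m is
(10.8/1.30)² = 69.02, so 191 × 69.02 = 13180 μGy/h.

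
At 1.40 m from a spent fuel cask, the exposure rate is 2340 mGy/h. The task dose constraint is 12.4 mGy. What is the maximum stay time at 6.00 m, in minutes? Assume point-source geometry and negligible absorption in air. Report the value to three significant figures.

By the inverse-square law, rate at 6.00 m:
2340 × (1.40/6.00)² = 2340 × 0.05444 = 127.4 mGy/h.
Stay time = 12.4 mGy ÷ 127.4 mGy/h = 0.09733 h = 5.840 min.

5.84 min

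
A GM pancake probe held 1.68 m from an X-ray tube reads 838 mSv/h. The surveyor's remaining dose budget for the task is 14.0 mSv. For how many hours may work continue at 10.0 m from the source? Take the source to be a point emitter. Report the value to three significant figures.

0.592 h

By the inverse-square law, rate at 10.0 m:
838 × (1.68/10.0)² = 838 × 0.02822 = 23.65 mSv/h.
Stay time = 14.0 mSv ÷ 23.65 mSv/h = 0.5920 h.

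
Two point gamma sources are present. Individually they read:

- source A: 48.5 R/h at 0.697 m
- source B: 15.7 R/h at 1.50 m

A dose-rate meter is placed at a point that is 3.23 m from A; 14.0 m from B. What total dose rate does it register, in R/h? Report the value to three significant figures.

2.44 R/h

By superposition, sum each source's inverse-square contribution:
A: 48.5 × (0.697/3.23)² = 2.258 R/h
B: 15.7 × (1.50/14.0)² = 0.1802 R/h
Total = 2.258 + 0.1802 = 2.438 R/h.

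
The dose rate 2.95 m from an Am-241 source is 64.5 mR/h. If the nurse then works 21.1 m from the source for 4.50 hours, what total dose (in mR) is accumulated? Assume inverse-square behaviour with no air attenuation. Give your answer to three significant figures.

5.67 mR

By the inverse-square law, rate at 21.1 m:
(2.95/21.1)² = 0.01955, so 64.5 × 0.01955 = 1.261 mR/h.
Dose = rate × time = 1.261 mR/h × 4.500 h = 5.674 mR.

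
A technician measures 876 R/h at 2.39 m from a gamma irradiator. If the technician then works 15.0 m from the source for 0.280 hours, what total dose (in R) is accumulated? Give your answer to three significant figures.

6.23 R

Using I₁d₁² = I₂d₂², rate at 15.0 m:
(2.39/15.0)² = 0.02539, so 876 × 0.02539 = 22.24 R/h.
Dose = rate × time = 22.24 R/h × 0.2800 h = 6.227 R.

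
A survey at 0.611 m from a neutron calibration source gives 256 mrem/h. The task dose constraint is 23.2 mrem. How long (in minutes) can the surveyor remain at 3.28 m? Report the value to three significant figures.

Intensity scales as (d₁/d₂)², so rate at 3.28 m:
(0.611/3.28)² = 0.03470, so 256 × 0.03470 = 8.883 mrem/h.
Stay time = 23.2 mrem ÷ 8.883 mrem/h = 2.612 h = 156.7 min.

157 min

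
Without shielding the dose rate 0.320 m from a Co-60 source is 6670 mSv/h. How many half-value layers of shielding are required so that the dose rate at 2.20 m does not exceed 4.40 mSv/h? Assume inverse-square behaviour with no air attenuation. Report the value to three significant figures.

At 2.20 m, distance alone gives (0.320/2.20)² = 0.02116, so 6670 × 0.02116 = 141.1 mSv/h.
Further attenuation needed: 141.1/4.40 = 32.07.
n = log₂(32.07) = 5.003 half-value layers.

5.00 half-value layers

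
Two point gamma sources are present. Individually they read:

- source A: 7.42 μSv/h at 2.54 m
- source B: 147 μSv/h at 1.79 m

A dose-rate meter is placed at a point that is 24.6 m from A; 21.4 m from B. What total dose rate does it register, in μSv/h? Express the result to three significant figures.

1.11 μSv/h

By superposition, sum each source's inverse-square contribution:
A: 7.42 × (2.54/24.6)² = 0.07910 μSv/h
B: 147 × (1.79/21.4)² = 1.028 μSv/h
Total = 0.07910 + 1.028 = 1.107 μSv/h.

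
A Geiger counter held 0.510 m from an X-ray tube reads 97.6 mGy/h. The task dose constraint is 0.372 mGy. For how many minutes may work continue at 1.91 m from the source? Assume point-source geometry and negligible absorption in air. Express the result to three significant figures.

Intensity scales as (d₁/d₂)², so rate at 1.91 m:
97.6 × (0.510/1.91)² = 97.6 × 0.07130 = 6.959 mGy/h.
Stay time = 0.372 mGy ÷ 6.959 mGy/h = 0.05346 h = 3.208 min.

3.21 min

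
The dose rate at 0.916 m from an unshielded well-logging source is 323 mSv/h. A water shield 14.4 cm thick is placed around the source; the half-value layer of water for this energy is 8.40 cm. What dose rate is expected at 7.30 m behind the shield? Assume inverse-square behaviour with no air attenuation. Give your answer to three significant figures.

Distance alone: 323 × (0.916/7.30)² = 323 × 0.01575 = 5.087 mSv/h.
Shield: 14.4/8.40 = 1.714 half-value layers → attenuation 2^(−1.714) = 0.3048.
Combined: 5.087 × 0.3048 = 1.551 mSv/h.

1.55 mSv/h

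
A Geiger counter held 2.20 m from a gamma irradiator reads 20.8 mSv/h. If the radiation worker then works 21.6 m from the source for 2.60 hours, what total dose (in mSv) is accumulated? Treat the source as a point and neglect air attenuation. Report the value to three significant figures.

Applying the 1/r² law, rate at 21.6 m:
20.8 × (2.20/21.6)² = 20.8 × 0.01037 = 0.2157 mSv/h.
Dose = rate × time = 0.2157 mSv/h × 2.600 h = 0.5608 mSv.

0.561 mSv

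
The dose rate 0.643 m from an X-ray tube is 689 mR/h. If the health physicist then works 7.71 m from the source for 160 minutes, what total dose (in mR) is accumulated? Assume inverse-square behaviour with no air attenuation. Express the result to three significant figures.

12.8 mR

Since intensity falls as 1/r², rate at 7.71 m:
689 × (0.643/7.71)² = 689 × 0.006955 = 4.792 mR/h.
Dose = rate × time = 4.792 mR/h × 2.667 h = 12.78 mR.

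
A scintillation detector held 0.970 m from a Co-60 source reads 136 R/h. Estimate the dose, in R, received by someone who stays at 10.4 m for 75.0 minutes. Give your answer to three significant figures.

1.48 R

Using I₁d₁² = I₂d₂², rate at 10.4 m:
(0.970/10.4)² = 0.008699, so 136 × 0.008699 = 1.183 R/h.
Dose = rate × time = 1.183 R/h × 1.250 h = 1.479 R.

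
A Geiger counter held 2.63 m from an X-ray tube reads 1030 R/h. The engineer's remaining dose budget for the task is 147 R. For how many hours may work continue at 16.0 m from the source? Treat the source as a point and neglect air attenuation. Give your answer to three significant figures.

5.28 h

Using I₁d₁² = I₂d₂², rate at 16.0 m:
1030 × (2.63/16.0)² = 1030 × 0.02702 = 27.83 R/h.
Stay time = 147 R ÷ 27.83 R/h = 5.282 h.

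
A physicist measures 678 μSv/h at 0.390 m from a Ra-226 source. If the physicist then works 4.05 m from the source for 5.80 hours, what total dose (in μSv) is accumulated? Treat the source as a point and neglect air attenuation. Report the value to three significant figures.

Since intensity falls as 1/r², rate at 4.05 m:
678 × (0.390/4.05)² = 678 × 0.009273 = 6.287 μSv/h.
Dose = rate × time = 6.287 μSv/h × 5.800 h = 36.46 μSv.

36.5 μSv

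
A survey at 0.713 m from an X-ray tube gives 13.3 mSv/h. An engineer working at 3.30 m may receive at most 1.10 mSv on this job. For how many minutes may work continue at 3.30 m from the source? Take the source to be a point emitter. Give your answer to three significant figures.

106 min

Intensity scales as (d₁/d₂)², so rate at 3.30 m:
13.3 × (0.713/3.30)² = 13.3 × 0.04668 = 0.6208 mSv/h.
Stay time = 1.10 mSv ÷ 0.6208 mSv/h = 1.772 h = 106.3 min.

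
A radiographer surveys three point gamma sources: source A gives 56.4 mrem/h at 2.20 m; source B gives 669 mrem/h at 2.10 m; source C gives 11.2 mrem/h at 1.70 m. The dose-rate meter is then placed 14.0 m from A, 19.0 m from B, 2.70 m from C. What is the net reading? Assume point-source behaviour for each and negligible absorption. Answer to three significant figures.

14.0 mrem/h

By superposition, sum each source's inverse-square contribution:
A: 56.4 × (2.20/14.0)² = 1.393 mrem/h
B: 669 × (2.10/19.0)² = 8.173 mrem/h
C: 11.2 × (1.70/2.70)² = 4.440 mrem/h
Total = 1.393 + 8.173 + 4.440 = 14.01 mrem/h.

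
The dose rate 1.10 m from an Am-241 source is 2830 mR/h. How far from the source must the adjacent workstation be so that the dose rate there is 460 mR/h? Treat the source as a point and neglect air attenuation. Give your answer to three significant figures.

2.73 m

Using I₁d₁² = I₂d₂², d₂ = d₁·√(I₁/I₂).
I₁/I₂ = 2830/460 = 6.152, so d₂ = 1.10 × √6.152 = 2.728 m.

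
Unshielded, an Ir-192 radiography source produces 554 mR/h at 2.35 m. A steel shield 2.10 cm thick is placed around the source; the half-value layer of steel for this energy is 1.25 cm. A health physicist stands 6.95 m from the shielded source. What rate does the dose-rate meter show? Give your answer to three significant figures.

Distance alone: 554 × (2.35/6.95)² = 554 × 0.1143 = 63.32 mR/h.
Shield: 2.10/1.25 = 1.680 half-value layers → attenuation 2^(−1.680) = 0.3121.
Combined: 63.32 × 0.3121 = 19.76 mR/h.

19.8 mR/h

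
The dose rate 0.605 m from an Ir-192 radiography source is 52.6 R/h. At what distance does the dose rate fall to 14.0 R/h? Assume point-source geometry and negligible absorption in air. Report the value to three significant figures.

Applying the 1/r² law, d₂ = d₁·√(I₁/I₂).
I₁/I₂ = 52.6/14.0 = 3.757, so d₂ = 0.605 × √3.757 = 1.173 m.

1.17 m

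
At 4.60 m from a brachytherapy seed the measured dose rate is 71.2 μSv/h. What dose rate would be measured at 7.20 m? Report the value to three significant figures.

Intensity scales as (d₁/d₂)², so scaling from 4.60 m to 7.20 m:
(4.60/7.20)² = 0.4082, so 71.2 × 0.4082 = 29.06 μSv/h.

29.1 μSv/h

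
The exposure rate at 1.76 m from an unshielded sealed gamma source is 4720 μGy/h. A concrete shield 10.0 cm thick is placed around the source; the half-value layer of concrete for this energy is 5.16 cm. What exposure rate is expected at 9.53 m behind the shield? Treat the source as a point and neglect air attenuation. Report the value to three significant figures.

Distance alone: 4720 × (1.76/9.53)² = 4720 × 0.03411 = 161.0 μGy/h.
Shield: 10.0/5.16 = 1.938 half-value layers → attenuation 2^(−1.938) = 0.2610.
Combined: 161.0 × 0.2610 = 42.02 μGy/h.

42.0 μGy/h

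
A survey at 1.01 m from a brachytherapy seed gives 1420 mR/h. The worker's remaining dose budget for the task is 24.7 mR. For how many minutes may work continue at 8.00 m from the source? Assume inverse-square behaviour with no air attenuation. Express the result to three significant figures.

65.5 min

Intensity scales as (d₁/d₂)², so rate at 8.00 m:
1420 × (1.01/8.00)² = 1420 × 0.01594 = 22.63 mR/h.
Stay time = 24.7 mR ÷ 22.63 mR/h = 1.091 h = 65.46 min.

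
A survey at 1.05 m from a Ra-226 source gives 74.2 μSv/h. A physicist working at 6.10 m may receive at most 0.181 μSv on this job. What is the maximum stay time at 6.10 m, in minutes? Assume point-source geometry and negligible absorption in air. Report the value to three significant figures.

4.94 min

Applying the 1/r² law, rate at 6.10 m:
74.2 × (1.05/6.10)² = 74.2 × 0.02963 = 2.199 μSv/h.
Stay time = 0.181 μSv ÷ 2.199 μSv/h = 0.08231 h = 4.939 min.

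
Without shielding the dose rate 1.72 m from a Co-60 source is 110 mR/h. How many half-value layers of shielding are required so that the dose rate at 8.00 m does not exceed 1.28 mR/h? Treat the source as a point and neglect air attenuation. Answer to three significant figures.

1.99 half-value layers

At 8.00 m, distance alone gives (1.72/8.00)² = 0.04622, so 110 × 0.04622 = 5.084 mR/h.
Further attenuation needed: 5.084/1.28 = 3.972.
n = log₂(3.972) = 1.990 half-value layers.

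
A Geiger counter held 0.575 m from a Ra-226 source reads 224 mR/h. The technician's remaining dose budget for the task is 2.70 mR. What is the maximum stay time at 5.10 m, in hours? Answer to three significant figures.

By the inverse-square law, rate at 5.10 m:
224 × (0.575/5.10)² = 224 × 0.01271 = 2.847 mR/h.
Stay time = 2.70 mR ÷ 2.847 mR/h = 0.9484 h.

0.948 h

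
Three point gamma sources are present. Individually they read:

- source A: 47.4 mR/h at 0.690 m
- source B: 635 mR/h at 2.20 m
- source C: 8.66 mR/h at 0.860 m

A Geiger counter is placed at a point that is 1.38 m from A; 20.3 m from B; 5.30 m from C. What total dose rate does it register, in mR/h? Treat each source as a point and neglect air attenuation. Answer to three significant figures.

Each source contributes Iᵢ·(dᵢ/rᵢ)²; contributions add.
A: 47.4 × (0.690/1.38)² = 11.85 mR/h
B: 635 × (2.20/20.3)² = 7.458 mR/h
C: 8.66 × (0.860/5.30)² = 0.2280 mR/h
Total = 11.85 + 7.458 + 0.2280 = 19.54 mR/h.

19.5 mR/h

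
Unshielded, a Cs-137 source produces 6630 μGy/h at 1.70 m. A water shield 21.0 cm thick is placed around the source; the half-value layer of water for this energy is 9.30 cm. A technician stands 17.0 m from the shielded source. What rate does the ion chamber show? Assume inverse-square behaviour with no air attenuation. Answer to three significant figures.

Distance alone: 6630 × (1.70/17.0)² = 6630 × 0.01000 = 66.30 μGy/h.
Shield: 21.0/9.30 = 2.258 half-value layers → attenuation 2^(−2.258) = 0.2091.
Combined: 66.30 × 0.2091 = 13.86 μGy/h.

13.9 μGy/h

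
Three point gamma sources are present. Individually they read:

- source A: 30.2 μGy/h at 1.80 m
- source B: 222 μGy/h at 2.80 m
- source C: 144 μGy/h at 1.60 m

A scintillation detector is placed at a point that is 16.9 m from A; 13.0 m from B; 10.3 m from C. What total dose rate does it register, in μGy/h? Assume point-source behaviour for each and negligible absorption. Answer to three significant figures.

14.1 μGy/h

Each source contributes Iᵢ·(dᵢ/rᵢ)²; contributions add.
A: 30.2 × (1.80/16.9)² = 0.3426 μGy/h
B: 222 × (2.80/13.0)² = 10.30 μGy/h
C: 144 × (1.60/10.3)² = 3.475 μGy/h
Total = 0.3426 + 10.30 + 3.475 = 14.12 μGy/h.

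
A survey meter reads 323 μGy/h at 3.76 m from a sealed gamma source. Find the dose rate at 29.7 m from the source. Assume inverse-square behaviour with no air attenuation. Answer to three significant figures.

5.18 μGy/h

Applying the 1/r² law, the rate at 29.7 m is
(3.76/29.7)² = 0.01603, so 323 × 0.01603 = 5.178 μGy/h.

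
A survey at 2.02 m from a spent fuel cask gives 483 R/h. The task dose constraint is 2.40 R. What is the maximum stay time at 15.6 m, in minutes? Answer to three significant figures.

Using I₁d₁² = I₂d₂², rate at 15.6 m:
483 × (2.02/15.6)² = 483 × 0.01677 = 8.100 R/h.
Stay time = 2.40 R ÷ 8.100 R/h = 0.2963 h = 17.78 min.

17.8 min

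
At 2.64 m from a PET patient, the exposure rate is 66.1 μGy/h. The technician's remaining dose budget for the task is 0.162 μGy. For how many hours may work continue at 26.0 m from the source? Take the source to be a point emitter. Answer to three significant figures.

0.238 h

By the inverse-square law, rate at 26.0 m:
66.1 × (2.64/26.0)² = 66.1 × 0.01031 = 0.6815 μGy/h.
Stay time = 0.162 μGy ÷ 0.6815 μGy/h = 0.2377 h.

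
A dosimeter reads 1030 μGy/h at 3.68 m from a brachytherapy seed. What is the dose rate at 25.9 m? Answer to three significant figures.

By the inverse-square law, the rate at 25.9 m is
(3.68/25.9)² = 0.02019, so 1030 × 0.02019 = 20.80 μGy/h.

20.8 μGy/h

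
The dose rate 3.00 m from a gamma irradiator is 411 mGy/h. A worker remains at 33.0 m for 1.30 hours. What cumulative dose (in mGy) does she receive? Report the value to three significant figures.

Intensity scales as (d₁/d₂)², so rate at 33.0 m:
411 × (3.00/33.0)² = 411 × 0.008264 = 3.397 mGy/h.
Dose = rate × time = 3.397 mGy/h × 1.300 h = 4.416 mGy.

4.42 mGy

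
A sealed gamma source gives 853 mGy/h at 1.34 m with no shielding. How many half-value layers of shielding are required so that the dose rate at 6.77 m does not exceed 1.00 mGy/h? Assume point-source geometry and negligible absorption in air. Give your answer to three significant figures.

5.06 half-value layers

At 6.77 m, distance alone gives (1.34/6.77)² = 0.03918, so 853 × 0.03918 = 33.42 mGy/h.
Further attenuation needed: 33.42/1.00 = 33.42.
n = log₂(33.42) = 5.063 half-value layers.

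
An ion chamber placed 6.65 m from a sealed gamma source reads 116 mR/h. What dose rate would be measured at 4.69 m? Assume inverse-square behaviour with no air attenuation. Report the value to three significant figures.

233 mR/h

Intensity scales as (d₁/d₂)², so scaling from 6.65 m to 4.69 m:
(6.65/4.69)² = 2.010, so 116 × 2.010 = 233.2 mR/h.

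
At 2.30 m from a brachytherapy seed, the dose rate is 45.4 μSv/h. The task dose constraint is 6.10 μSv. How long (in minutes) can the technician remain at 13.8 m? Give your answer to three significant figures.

Since intensity falls as 1/r², rate at 13.8 m:
45.4 × (2.30/13.8)² = 45.4 × 0.02778 = 1.261 μSv/h.
Stay time = 6.10 μSv ÷ 1.261 μSv/h = 4.837 h = 290.2 min.

290 min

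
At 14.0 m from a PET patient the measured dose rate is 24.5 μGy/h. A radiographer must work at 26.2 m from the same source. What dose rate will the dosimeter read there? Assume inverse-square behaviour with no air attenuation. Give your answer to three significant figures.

By the inverse-square law, scaling from 14.0 m to 26.2 m:
(14.0/26.2)² = 0.2855, so 24.5 × 0.2855 = 6.995 μGy/h.

7.00 μGy/h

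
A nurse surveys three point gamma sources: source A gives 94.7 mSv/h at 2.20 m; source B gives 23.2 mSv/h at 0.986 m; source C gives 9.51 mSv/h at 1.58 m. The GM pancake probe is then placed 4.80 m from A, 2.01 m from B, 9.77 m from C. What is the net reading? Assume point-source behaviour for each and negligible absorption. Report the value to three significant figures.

25.7 mSv/h

By superposition, sum each source's inverse-square contribution:
A: 94.7 × (2.20/4.80)² = 19.89 mSv/h
B: 23.2 × (0.986/2.01)² = 5.583 mSv/h
C: 9.51 × (1.58/9.77)² = 0.2487 mSv/h
Total = 19.89 + 5.583 + 0.2487 = 25.72 mSv/h.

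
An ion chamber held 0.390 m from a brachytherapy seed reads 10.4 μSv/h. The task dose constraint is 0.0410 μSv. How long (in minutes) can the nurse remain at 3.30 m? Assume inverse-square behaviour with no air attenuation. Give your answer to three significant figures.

Intensity scales as (d₁/d₂)², so rate at 3.30 m:
10.4 × (0.390/3.30)² = 10.4 × 0.01397 = 0.1453 μSv/h.
Stay time = 0.0410 μSv ÷ 0.1453 μSv/h = 0.2822 h = 16.93 min.

16.9 min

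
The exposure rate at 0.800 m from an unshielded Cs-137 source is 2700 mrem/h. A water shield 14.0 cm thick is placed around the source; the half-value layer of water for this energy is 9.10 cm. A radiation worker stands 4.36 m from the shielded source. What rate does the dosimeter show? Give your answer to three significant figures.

31.3 mrem/h

Distance alone: 2700 × (0.800/4.36)² = 2700 × 0.03367 = 90.91 mrem/h.
Shield: 14.0/9.10 = 1.538 half-value layers → attenuation 2^(−1.538) = 0.3444.
Combined: 90.91 × 0.3444 = 31.31 mrem/h.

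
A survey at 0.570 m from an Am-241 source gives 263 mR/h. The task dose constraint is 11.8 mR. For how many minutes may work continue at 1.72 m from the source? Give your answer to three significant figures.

Intensity scales as (d₁/d₂)², so rate at 1.72 m:
263 × (0.570/1.72)² = 263 × 0.1098 = 28.88 mR/h.
Stay time = 11.8 mR ÷ 28.88 mR/h = 0.4086 h = 24.52 min.

24.5 min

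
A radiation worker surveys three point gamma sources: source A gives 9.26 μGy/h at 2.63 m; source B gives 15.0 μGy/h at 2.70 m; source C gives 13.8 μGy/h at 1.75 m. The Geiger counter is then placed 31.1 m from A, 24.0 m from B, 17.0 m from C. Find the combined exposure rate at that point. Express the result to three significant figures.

Each source contributes Iᵢ·(dᵢ/rᵢ)²; contributions add.
A: 9.26 × (2.63/31.1)² = 0.06622 μGy/h
B: 15.0 × (2.70/24.0)² = 0.1898 μGy/h
C: 13.8 × (1.75/17.0)² = 0.1462 μGy/h
Total = 0.06622 + 0.1898 + 0.1462 = 0.4022 μGy/h.

0.402 μGy/h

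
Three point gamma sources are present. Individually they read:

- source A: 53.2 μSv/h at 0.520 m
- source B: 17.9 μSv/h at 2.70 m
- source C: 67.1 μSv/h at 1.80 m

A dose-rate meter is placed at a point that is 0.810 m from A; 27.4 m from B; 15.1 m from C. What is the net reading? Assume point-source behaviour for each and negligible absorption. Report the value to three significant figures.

23.1 μSv/h

By superposition, sum each source's inverse-square contribution:
A: 53.2 × (0.520/0.810)² = 21.93 μSv/h
B: 17.9 × (2.70/27.4)² = 0.1738 μSv/h
C: 67.1 × (1.80/15.1)² = 0.9535 μSv/h
Total = 21.93 + 0.1738 + 0.9535 = 23.06 μSv/h.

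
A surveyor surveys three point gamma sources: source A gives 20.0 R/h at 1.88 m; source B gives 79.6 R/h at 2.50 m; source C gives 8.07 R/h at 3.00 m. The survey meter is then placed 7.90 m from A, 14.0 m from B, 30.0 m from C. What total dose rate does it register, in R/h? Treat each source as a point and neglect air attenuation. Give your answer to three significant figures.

Each source contributes Iᵢ·(dᵢ/rᵢ)²; contributions add.
A: 20.0 × (1.88/7.90)² = 1.133 R/h
B: 79.6 × (2.50/14.0)² = 2.538 R/h
C: 8.07 × (3.00/30.0)² = 0.08070 R/h
Total = 1.133 + 2.538 + 0.08070 = 3.752 R/h.

3.75 R/h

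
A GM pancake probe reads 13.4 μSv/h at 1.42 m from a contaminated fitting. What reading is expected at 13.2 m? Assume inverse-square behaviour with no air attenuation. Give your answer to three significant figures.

0.155 μSv/h

Using I₁d₁² = I₂d₂², the rate at 13.2 m is
(1.42/13.2)² = 0.01157, so 13.4 × 0.01157 = 0.1550 μSv/h.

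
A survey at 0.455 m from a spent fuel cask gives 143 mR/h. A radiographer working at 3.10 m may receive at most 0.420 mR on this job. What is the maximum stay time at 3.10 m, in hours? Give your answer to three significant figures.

Applying the 1/r² law, rate at 3.10 m:
(0.455/3.10)² = 0.02154, so 143 × 0.02154 = 3.080 mR/h.
Stay time = 0.420 mR ÷ 3.080 mR/h = 0.1364 h.

0.136 h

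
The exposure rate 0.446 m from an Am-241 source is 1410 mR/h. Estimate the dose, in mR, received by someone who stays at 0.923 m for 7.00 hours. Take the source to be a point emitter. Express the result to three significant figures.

2300 mR

By the inverse-square law, rate at 0.923 m:
1410 × (0.446/0.923)² = 1410 × 0.2335 = 329.2 mR/h.
Dose = rate × time = 329.2 mR/h × 7.000 h = 2304 mR.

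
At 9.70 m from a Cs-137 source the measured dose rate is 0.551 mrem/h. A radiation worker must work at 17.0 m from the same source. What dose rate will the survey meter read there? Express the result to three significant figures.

0.179 mrem/h

Since intensity falls as 1/r², scaling from 9.70 m to 17.0 m:
(9.70/17.0)² = 0.3256, so 0.551 × 0.3256 = 0.1794 mrem/h.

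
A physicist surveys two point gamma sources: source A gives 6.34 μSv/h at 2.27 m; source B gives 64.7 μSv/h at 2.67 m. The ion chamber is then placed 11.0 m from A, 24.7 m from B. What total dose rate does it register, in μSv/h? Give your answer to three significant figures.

By superposition, sum each source's inverse-square contribution:
A: 6.34 × (2.27/11.0)² = 0.2700 μSv/h
B: 64.7 × (2.67/24.7)² = 0.7560 μSv/h
Total = 0.2700 + 0.7560 = 1.026 μSv/h.

1.03 μSv/h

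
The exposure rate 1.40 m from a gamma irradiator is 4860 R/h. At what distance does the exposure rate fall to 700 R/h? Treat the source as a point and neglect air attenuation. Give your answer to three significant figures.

3.69 m

By the inverse-square law, d₂ = d₁·√(I₁/I₂).
I₁/I₂ = 4860/700 = 6.943, so d₂ = 1.40 × √6.943 = 3.689 m.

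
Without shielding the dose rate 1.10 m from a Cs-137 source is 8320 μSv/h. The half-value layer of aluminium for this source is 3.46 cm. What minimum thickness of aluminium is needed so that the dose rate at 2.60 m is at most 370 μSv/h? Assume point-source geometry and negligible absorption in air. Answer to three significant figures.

6.95 cm

At 2.60 m, distance alone gives (1.10/2.60)² = 0.1790, so 8320 × 0.1790 = 1489 μSv/h.
Further attenuation needed: 1489/370 = 4.024.
n = log₂(4.024) = 2.009 half-value layers.
Thickness = 2.009 × 3.46 cm = 6.951 cm.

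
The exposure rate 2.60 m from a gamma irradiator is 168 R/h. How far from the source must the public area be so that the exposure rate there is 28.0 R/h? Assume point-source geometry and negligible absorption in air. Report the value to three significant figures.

Applying the 1/r² law, d₂ = d₁·√(I₁/I₂).
I₁/I₂ = 168/28.0 = 6.000, so d₂ = 2.60 × √6.000 = 6.369 m.

6.37 m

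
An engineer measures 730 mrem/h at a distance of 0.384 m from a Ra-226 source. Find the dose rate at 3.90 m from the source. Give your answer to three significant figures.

Intensity scales as (d₁/d₂)², so the rate at 3.90 m is
(0.384/3.90)² = 0.009695, so 730 × 0.009695 = 7.077 mrem/h.

7.08 mrem/h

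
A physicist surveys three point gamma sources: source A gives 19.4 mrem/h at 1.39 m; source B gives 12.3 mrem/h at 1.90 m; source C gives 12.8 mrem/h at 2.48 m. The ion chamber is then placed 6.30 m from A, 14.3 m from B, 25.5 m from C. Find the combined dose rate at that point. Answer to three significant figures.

By superposition, sum each source's inverse-square contribution:
A: 19.4 × (1.39/6.30)² = 0.9444 mrem/h
B: 12.3 × (1.90/14.3)² = 0.2171 mrem/h
C: 12.8 × (2.48/25.5)² = 0.1211 mrem/h
Total = 0.9444 + 0.2171 + 0.1211 = 1.283 mrem/h.

1.28 mrem/h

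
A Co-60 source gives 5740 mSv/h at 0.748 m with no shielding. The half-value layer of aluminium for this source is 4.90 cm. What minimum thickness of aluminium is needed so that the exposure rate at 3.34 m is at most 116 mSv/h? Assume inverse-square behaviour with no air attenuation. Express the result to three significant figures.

6.43 cm

At 3.34 m, distance alone gives (0.748/3.34)² = 0.05015, so 5740 × 0.05015 = 287.9 mSv/h.
Further attenuation needed: 287.9/116 = 2.482.
n = log₂(2.482) = 1.312 half-value layers.
Thickness = 1.312 × 4.90 cm = 6.429 cm.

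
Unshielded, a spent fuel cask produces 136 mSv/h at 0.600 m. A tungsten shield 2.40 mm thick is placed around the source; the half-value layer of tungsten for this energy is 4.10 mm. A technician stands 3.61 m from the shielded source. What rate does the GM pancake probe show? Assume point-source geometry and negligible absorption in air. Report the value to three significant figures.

2.50 mSv/h

Distance alone: (0.600/3.61)² = 0.02762, so 136 × 0.02762 = 3.756 mSv/h.
Shield: 2.40/4.10 = 0.5854 half-value layers → attenuation 2^(−0.5854) = 0.6665.
Combined: 3.756 × 0.6665 = 2.503 mSv/h.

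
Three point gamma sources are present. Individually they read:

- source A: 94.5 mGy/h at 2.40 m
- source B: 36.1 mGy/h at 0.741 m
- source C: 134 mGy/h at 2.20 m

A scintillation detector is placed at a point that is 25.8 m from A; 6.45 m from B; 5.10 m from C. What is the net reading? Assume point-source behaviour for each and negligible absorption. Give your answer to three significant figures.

Each source contributes Iᵢ·(dᵢ/rᵢ)²; contributions add.
A: 94.5 × (2.40/25.8)² = 0.8177 mGy/h
B: 36.1 × (0.741/6.45)² = 0.4765 mGy/h
C: 134 × (2.20/5.10)² = 24.94 mGy/h
Total = 0.8177 + 0.4765 + 24.94 = 26.23 mGy/h.

26.2 mGy/h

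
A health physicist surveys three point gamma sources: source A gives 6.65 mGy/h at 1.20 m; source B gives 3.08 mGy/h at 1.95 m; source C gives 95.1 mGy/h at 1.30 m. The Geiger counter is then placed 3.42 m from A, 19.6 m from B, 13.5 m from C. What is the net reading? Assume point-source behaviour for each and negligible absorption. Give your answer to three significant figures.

By superposition, sum each source's inverse-square contribution:
A: 6.65 × (1.20/3.42)² = 0.8187 mGy/h
B: 3.08 × (1.95/19.6)² = 0.03049 mGy/h
C: 95.1 × (1.30/13.5)² = 0.8819 mGy/h
Total = 0.8187 + 0.03049 + 0.8819 = 1.731 mGy/h.

1.73 mGy/h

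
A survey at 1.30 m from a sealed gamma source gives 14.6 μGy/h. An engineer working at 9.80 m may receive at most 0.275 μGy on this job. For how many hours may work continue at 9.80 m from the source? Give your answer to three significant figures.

1.07 h

Using I₁d₁² = I₂d₂², rate at 9.80 m:
14.6 × (1.30/9.80)² = 14.6 × 0.01760 = 0.2570 μGy/h.
Stay time = 0.275 μGy ÷ 0.2570 μGy/h = 1.070 h.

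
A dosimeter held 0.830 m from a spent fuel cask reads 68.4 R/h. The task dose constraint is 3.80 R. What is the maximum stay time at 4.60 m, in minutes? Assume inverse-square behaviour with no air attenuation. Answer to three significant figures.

By the inverse-square law, rate at 4.60 m:
68.4 × (0.830/4.60)² = 68.4 × 0.03256 = 2.227 R/h.
Stay time = 3.80 R ÷ 2.227 R/h = 1.706 h = 102.4 min.

102 min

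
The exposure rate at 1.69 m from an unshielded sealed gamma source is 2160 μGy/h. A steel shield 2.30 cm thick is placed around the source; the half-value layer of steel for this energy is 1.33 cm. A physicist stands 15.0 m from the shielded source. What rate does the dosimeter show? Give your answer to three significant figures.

8.27 μGy/h

Distance alone: 2160 × (1.69/15.0)² = 2160 × 0.01269 = 27.41 μGy/h.
Shield: 2.30/1.33 = 1.729 half-value layers → attenuation 2^(−1.729) = 0.3017.
Combined: 27.41 × 0.3017 = 8.270 μGy/h.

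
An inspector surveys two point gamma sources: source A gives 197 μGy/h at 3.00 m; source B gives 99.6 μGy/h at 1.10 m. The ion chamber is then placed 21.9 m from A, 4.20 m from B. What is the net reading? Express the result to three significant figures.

Each source contributes Iᵢ·(dᵢ/rᵢ)²; contributions add.
A: 197 × (3.00/21.9)² = 3.697 μGy/h
B: 99.6 × (1.10/4.20)² = 6.832 μGy/h
Total = 3.697 + 6.832 = 10.53 μGy/h.

10.5 μGy/h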